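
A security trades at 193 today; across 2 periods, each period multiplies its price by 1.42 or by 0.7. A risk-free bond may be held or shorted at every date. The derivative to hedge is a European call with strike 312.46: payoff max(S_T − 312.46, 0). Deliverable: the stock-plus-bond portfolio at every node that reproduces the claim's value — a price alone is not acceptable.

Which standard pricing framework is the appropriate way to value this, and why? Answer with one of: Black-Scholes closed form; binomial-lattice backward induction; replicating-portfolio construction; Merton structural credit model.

Key observation: the mandate to exhibit the hedge at every date and state singles out the replicating-portfolio construction on the 2-period tree with factors 1.42 and 0.7 from 193.

framework: replicating-portfolio construction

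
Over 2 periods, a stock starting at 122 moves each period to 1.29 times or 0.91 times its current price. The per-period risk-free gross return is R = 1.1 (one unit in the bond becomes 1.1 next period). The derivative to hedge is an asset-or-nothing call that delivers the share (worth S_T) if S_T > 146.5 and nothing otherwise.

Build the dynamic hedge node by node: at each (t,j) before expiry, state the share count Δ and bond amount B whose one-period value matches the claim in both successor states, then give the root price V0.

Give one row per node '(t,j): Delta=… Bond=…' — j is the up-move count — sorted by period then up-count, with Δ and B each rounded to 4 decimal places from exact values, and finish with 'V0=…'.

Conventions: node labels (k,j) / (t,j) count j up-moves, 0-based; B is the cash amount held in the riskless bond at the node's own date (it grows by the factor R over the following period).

(0,0): Delta=1.9906 Bond=-200.9008
(1,0): Delta=0.0000 Bond=0.0000
(1,1): Delta=3.3947 Bond=-441.9818
V0=41.9463

Risk-neutral probability p* = (R−d)/(u−d) = (1.1−0.91)/(1.29−0.91) = 0.5000.
Expiry values: V(2,0)=0.0000, V(2,1)=0.0000, V(2,2)=203.0202
(1,0): S=111.0200. Δ = (V_up−V_dn)/(S_up−S_dn) = (0.0000−0.0000)/(143.2158−101.0282) = 0.0000. V = [p*·0.0000 + (1−p*)·0.0000]/1.1 = 0.0000. B = V − Δ·S = 0.0000.
(1,1): S=157.3800. Δ = (V_up−V_dn)/(S_up−S_dn) = (203.0202−0.0000)/(203.0202−143.2158) = 3.3947. V = [p*·203.0202 + (1−p*)·0.0000]/1.1 = 92.2819. B = V − Δ·S = -441.9818.
(0,0): S=122.0000. Δ = (V_up−V_dn)/(S_up−S_dn) = (92.2819−0.0000)/(157.3800−111.0200) = 1.9906. V = [p*·92.2819 + (1−p*)·0.0000]/1.1 = 41.9463. B = V − Δ·S = -200.9008.
Check: Δ(0,0)·S0 + B(0,0) = 41.9463 = V0.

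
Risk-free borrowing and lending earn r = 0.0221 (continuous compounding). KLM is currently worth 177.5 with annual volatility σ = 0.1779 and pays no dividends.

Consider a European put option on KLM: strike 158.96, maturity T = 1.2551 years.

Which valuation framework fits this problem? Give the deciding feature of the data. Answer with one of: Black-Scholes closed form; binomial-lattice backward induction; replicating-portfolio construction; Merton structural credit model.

Key observation: everything needed for the exact continuous-time valuation of the European put on KLM (strike 158.96) is given, and no feature rules the closed form out.

framework: Black-Scholes closed form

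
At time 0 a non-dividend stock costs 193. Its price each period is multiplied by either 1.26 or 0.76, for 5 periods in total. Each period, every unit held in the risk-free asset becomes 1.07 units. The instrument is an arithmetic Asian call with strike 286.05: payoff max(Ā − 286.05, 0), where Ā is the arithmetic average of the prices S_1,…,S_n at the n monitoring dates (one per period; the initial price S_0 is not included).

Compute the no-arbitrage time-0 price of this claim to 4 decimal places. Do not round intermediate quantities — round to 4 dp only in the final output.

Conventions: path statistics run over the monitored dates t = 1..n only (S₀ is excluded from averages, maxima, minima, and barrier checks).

price = 12.3750

With p* = (R−d)/(u−d) = 0.6200, sum probability × payoff across the paths and divide by R^5.
Enumerate all 2^5 = 32 price paths (U = up ×1.26, D = down ×0.76); each path with k up-moves has probability p*^k·(1−p*)^(5−k).
DDDDD: Ā=91.2408, payoff=0.0000, prob=0.007924
UDDDD: Ā=151.2676, payoff=0.0000, prob=0.012928
DUDDD: Ā=131.9676, payoff=0.0000, prob=0.012928
UUDDD: Ā=218.7884, payoff=0.0000, prob=0.021093
DDUDD: Ā=117.2996, payoff=0.0000, prob=0.012928
UDUDD: Ā=194.4704, payoff=0.0000, prob=0.021093
DUUDD: Ā=175.1704, payoff=0.0000, prob=0.021093
UUUDD: Ā=290.4140, payoff=4.3640, prob=0.034415
DDDUD: Ā=106.1519, payoff=0.0000, prob=0.012928
UDDUD: Ā=175.9887, payoff=0.0000, prob=0.021093
DUDUD: Ā=156.6887, payoff=0.0000, prob=0.021093
UUDUD: Ā=259.7733, payoff=0.0000, prob=0.034415
DDUUD: Ā=142.0207, payoff=0.0000, prob=0.021093
UDUUD: Ā=235.4553, payoff=0.0000, prob=0.034415
DUUUD: Ā=216.1553, payoff=0.0000, prob=0.034415
UUUUD: Ā=358.3628, payoff=72.3128, prob=0.056150
DDDDU: Ā=97.6797, payoff=0.0000, prob=0.012928
UDDDU: Ā=161.9426, payoff=0.0000, prob=0.021093
DUDDU: Ā=142.6426, payoff=0.0000, prob=0.021093
UUDDU: Ā=236.4864, payoff=0.0000, prob=0.034415
DDUDU: Ā=127.9746, payoff=0.0000, prob=0.021093
UDUDU: Ā=212.1684, payoff=0.0000, prob=0.034415
DUUDU: Ā=192.8684, payoff=0.0000, prob=0.034415
UUUDU: Ā=319.7555, payoff=33.7055, prob=0.056150
DDDUU: Ā=116.8269, payoff=0.0000, prob=0.021093
UDDUU: Ā=193.6867, payoff=0.0000, prob=0.034415
DUDUU: Ā=174.3867, payoff=0.0000, prob=0.034415
UUDUU: Ā=289.1148, payoff=3.0648, prob=0.056150
DDUUU: Ā=159.7187, payoff=0.0000, prob=0.034415
UDUUU: Ā=264.7968, payoff=0.0000, prob=0.056150
DUUUU: Ā=245.4968, payoff=0.0000, prob=0.056150
UUUUU: Ā=407.0079, payoff=120.9579, prob=0.091613
Price = Σ prob·payoff / R^5 = 17.356565 / 1.402552 = 12.3750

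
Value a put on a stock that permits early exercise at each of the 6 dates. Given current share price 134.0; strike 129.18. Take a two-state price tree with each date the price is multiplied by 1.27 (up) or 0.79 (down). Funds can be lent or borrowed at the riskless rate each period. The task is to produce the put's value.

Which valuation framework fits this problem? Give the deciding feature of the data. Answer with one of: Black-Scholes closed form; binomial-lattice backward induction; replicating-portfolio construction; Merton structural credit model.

framework: binomial-lattice backward induction

Key observation: the put (strike 129.18 on spot 134) is American-style on a 6-step discrete price model, so the early-exercise decision at every node requires stepwise backward valuation — a closed form cannot price the exercise right.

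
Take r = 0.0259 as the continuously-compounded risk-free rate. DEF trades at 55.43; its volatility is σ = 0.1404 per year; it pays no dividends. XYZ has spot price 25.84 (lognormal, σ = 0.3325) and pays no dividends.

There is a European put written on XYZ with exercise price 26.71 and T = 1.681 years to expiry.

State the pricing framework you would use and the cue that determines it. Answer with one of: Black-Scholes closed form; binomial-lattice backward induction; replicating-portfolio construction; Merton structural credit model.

Key observation: a European-exercise option on XYZ struck at 26.71 — a GBM underlying with constant parameters — admits an analytic price: the data contain no early exercise, no discrete tree, no debt structure.

framework: Black-Scholes closed form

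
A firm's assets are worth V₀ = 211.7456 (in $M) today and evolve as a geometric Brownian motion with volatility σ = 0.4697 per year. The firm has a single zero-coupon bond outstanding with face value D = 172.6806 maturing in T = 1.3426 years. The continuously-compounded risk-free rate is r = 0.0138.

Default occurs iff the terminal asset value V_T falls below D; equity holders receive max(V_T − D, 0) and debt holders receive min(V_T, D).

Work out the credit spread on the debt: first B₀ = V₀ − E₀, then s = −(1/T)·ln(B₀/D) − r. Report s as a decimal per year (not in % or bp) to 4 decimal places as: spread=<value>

spread=0.1088

Equity is a call on the firm's assets struck at D = 172.6806:
d₁ = [ln(V₀/D) + (r + σ²/2)T] / (σ√T)
   = [ln(211.7456/172.6806) + (0.0138 + 0.5·0.4697²)·1.3426] / (0.4697·√1.3426)
   = [0.203942 + 0.166629] / 0.544244 = 0.680890
d₂ = d₁ − σ√T = 0.680890 − 0.544244 = 0.136646
N(d₁) = 0.752030,  N(d₂) = 0.554345,  e^(−rT) = 0.981643
E₀ = V₀·N(d₁) − D·e^(−rT)·N(d₂)
   = 211.7456·0.752030 − 172.6806·0.981643·0.554345 = 65.271617
B₀ = V₀ − E₀ = 211.7456 − 65.271617 = 146.473983
spread = −(1/T)·ln(B₀/D) − r = −(1/1.3426)·ln(146.473983/172.6806) − 0.0138 = 0.10879483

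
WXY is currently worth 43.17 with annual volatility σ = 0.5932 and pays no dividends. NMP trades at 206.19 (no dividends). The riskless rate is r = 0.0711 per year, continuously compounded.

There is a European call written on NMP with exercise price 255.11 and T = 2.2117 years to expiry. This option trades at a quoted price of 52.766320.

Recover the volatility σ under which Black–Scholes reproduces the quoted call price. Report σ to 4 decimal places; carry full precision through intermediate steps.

At σ = 0.4745 the Black–Scholes value reproduces the quote:
σ√T = 0.4745·√2.2117 = 0.705666
d₁ = (ln(S/K) + (r+σ²/2)T) / (σ√T) = (ln(206.19/255.11) + (0.0711+0.4745²/2)·2.2117) / 0.705666 = (-0.212897 + 0.406234) / 0.705666 = 0.273979
d₂ = d₁ − σ√T = 0.273979 − 0.705666 = -0.431688
e^{−rT} = 0.854489
N(d₁) = 0.607950,  N(d₂) = 0.332984
V = S·N(d₁) − K·e^{−rT}·N(d₂) = 125.353110 − 72.586790 = 52.766320 (the observed quote) — the price is monotone increasing in volatility, hence this σ is the only solution

sigma = 0.4745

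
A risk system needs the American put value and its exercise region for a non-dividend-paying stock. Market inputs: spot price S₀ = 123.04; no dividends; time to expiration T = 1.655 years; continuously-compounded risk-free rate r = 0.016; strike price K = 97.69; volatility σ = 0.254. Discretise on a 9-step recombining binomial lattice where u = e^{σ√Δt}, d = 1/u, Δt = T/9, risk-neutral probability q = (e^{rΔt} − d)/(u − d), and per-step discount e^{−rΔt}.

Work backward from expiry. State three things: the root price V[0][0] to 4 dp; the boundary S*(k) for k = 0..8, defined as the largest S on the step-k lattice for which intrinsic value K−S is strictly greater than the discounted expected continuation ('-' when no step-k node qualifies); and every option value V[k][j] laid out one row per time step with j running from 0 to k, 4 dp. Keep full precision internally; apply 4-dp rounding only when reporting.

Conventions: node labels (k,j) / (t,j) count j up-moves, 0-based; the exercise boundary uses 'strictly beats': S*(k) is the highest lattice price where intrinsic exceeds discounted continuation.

Δt=0.18389, u=1.11507, d=0.89680, q=0.48630, disc=e^(-rΔt)=0.99706
k=9 terminal: V=max(K-S,0) → 51.5250 40.2889 26.3181 8.9468 0.0000 0.0000 0.0000 0.0000 0.0000 0.0000
k=8: j=0 S=51.4773 intr=46.2127 cont=45.9257 V=46.2127[EX]; j=1 S=64.0064 intr=33.6836 cont=33.3966 V=33.6836[EX]; j=2 S=79.5850 intr=18.1050 cont=17.8180 V=18.1050[EX]; j=3 S=98.9552 intr=0.0000 cont=4.5825 V=4.5825[hold]; j=4 S=123.0400 intr=0.0000 cont=0.0000 V=0.0000[hold]; j=5 S=152.9868 intr=0.0000 cont=0.0000 V=0.0000[hold]; j=6 S=190.2223 intr=0.0000 cont=0.0000 V=0.0000[hold]; j=7 S=236.5206 intr=0.0000 cont=0.0000 V=0.0000[hold]; j=8 S=294.0875 intr=0.0000 cont=0.0000 V=0.0000[hold]  S*(8)=79.5850
k=7: j=0 S=57.4011 intr=40.2889 cont=40.0019 V=40.2889[EX]; j=1 S=71.3719 intr=26.3181 cont=26.0311 V=26.3181[EX]; j=2 S=88.7432 intr=8.9468 cont=11.4952 V=11.4952[hold]; j=3 S=110.3424 intr=0.0000 cont=2.3471 V=2.3471[hold]; j=4 S=137.1987 intr=0.0000 cont=0.0000 V=0.0000[hold]; j=5 S=170.5916 intr=0.0000 cont=0.0000 V=0.0000[hold]; j=6 S=212.1120 intr=0.0000 cont=0.0000 V=0.0000[hold]; j=7 S=263.7380 intr=0.0000 cont=0.0000 V=0.0000[hold]  S*(7)=71.3719
k=6: j=0 S=64.0064 intr=33.6836 cont=33.3966 V=33.6836[EX]; j=1 S=79.5850 intr=18.1050 cont=19.0536 V=19.0536[hold]; j=2 S=98.9552 intr=0.0000 cont=7.0258 V=7.0258[hold]; j=3 S=123.0400 intr=0.0000 cont=1.2022 V=1.2022[hold]; j=4 S=152.9868 intr=0.0000 cont=0.0000 V=0.0000[hold]; j=5 S=190.2223 intr=0.0000 cont=0.0000 V=0.0000[hold]; j=6 S=236.5206 intr=0.0000 cont=0.0000 V=0.0000[hold]  S*(6)=64.0064
k=5: j=0 S=71.3719 intr=26.3181 cont=26.4910 V=26.4910[hold]; j=1 S=88.7432 intr=8.9468 cont=13.1658 V=13.1658[hold]; j=2 S=110.3424 intr=0.0000 cont=4.1815 V=4.1815[hold]; j=3 S=137.1987 intr=0.0000 cont=0.6158 V=0.6158[hold]; j=4 S=170.5916 intr=0.0000 cont=0.0000 V=0.0000[hold]; j=5 S=212.1120 intr=0.0000 cont=0.0000 V=0.0000[hold]  S*(5)=-
k=4: j=0 S=79.5850 intr=18.1050 cont=19.9522 V=19.9522[hold]; j=1 S=98.9552 intr=0.0000 cont=8.7709 V=8.7709[hold]; j=2 S=123.0400 intr=0.0000 cont=2.4403 V=2.4403[hold]; j=3 S=152.9868 intr=0.0000 cont=0.3154 V=0.3154[hold]; j=4 S=190.2223 intr=0.0000 cont=0.0000 V=0.0000[hold]  S*(4)=-
k=3: j=0 S=88.7432 intr=8.9468 cont=14.4721 V=14.4721[hold]; j=1 S=110.3424 intr=0.0000 cont=5.6756 V=5.6756[hold]; j=2 S=137.1987 intr=0.0000 cont=1.4028 V=1.4028[hold]; j=3 S=170.5916 intr=0.0000 cont=0.1615 V=0.1615[hold]  S*(3)=-
k=2: j=0 S=98.9552 intr=0.0000 cont=10.1645 V=10.1645[hold]; j=1 S=123.0400 intr=0.0000 cont=3.5872 V=3.5872[hold]; j=2 S=152.9868 intr=0.0000 cont=0.7968 V=0.7968[hold]  S*(2)=-
k=1: j=0 S=110.3424 intr=0.0000 cont=6.9455 V=6.9455[hold]; j=1 S=137.1987 intr=0.0000 cont=2.2237 V=2.2237[hold]  S*(1)=-
k=0: j=0 S=123.0400 intr=0.0000 cont=4.6357 V=4.6357[hold]  S*(0)=-

price = 4.6357
boundary = - - - - - - 64.0064 71.3719 79.5850
tree:
4.6357
6.9455 2.2237
10.1645 3.5872 0.7968
14.4721 5.6756 1.4028 0.1615
19.9522 8.7709 2.4403 0.3154 0.0000
26.4910 13.1658 4.1815 0.6158 0.0000 0.0000
33.6836 19.0536 7.0258 1.2022 0.0000 0.0000 0.0000
40.2889 26.3181 11.4952 2.3471 0.0000 0.0000 0.0000 0.0000
46.2127 33.6836 18.1050 4.5825 0.0000 0.0000 0.0000 0.0000 0.0000
51.5250 40.2889 26.3181 8.9468 0.0000 0.0000 0.0000 0.0000 0.0000 0.0000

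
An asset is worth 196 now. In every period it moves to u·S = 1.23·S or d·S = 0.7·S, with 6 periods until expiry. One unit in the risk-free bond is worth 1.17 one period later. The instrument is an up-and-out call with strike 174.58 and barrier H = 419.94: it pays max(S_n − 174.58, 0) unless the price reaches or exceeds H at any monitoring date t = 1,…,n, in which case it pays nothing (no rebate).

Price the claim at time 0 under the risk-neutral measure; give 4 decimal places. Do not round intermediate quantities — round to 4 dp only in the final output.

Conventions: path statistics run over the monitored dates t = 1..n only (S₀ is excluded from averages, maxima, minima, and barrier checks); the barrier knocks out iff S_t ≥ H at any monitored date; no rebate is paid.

price = 22.4502

No-arbitrage gives p* = (R−d)/(u−d) = 0.8868: enumerate every path, weight its payoff by its p*-probability, and discount by R^6.
Enumerate all 2^6 = 64 price paths (U = up ×1.23, D = down ×0.7); each path with k up-moves has probability p*^k·(1−p*)^(6−k).
DDDDDD: M=137.2000, payoff=0.0000, prob=0.000002
UDDDDD: M=241.0800, payoff=0.0000, prob=0.000016
DUDDDD: M=168.7560, payoff=0.0000, prob=0.000016
UUDDDD: M=296.5284, payoff=0.0000, prob=0.000129
DDUDDD: M=137.2000, payoff=0.0000, prob=0.000016
UDUDDD: M=241.0800, payoff=0.0000, prob=0.000129
DUUDDD: M=207.5699, payoff=0.0000, prob=0.000129
UUUDDD: M=364.7299, payoff=0.0000, prob=0.001012
DDDUDD: M=137.2000, payoff=0.0000, prob=0.000016
UDDUDD: M=241.0800, payoff=0.0000, prob=0.000129
DUDUDD: M=168.7560, payoff=0.0000, prob=0.000129
UUDUDD: M=296.5284, payoff=0.0000, prob=0.001012
DDUUDD: M=145.2989, payoff=0.0000, prob=0.000129
UDUUDD: M=255.3110, payoff=0.0000, prob=0.001012
DUUUDD: M=255.3110, payoff=0.0000, prob=0.001012
UUUUDD: M=448.6178, payoff=0.0000, prob=0.007926
DDDDUD: M=137.2000, payoff=0.0000, prob=0.000016
UDDDUD: M=241.0800, payoff=0.0000, prob=0.000129
DUDDUD: M=168.7560, payoff=0.0000, prob=0.000129
UUDDUD: M=296.5284, payoff=0.0000, prob=0.001012
DDUDUD: M=137.2000, payoff=0.0000, prob=0.000129
UDUDUD: M=241.0800, payoff=0.0000, prob=0.001012
DUUDUD: M=207.5699, payoff=0.0000, prob=0.001012
UUUDUD: M=364.7299, payoff=45.2427, prob=0.007926
DDDUUD: M=137.2000, payoff=0.0000, prob=0.000129
UDDUUD: M=241.0800, payoff=0.0000, prob=0.001012
DUDUUD: M=178.7177, payoff=0.0000, prob=0.001012
UUDUUD: M=314.0325, payoff=45.2427, prob=0.007926
DDUUUD: M=178.7177, payoff=0.0000, prob=0.001012
UDUUUD: M=314.0325, payoff=45.2427, prob=0.007926
DUUUUD: M=314.0325, payoff=45.2427, prob=0.007926
UUUUUD: M=551.7999, payoff=0.0000, prob=0.062085
DDDDDU: M=137.2000, payoff=0.0000, prob=0.000016
UDDDDU: M=241.0800, payoff=0.0000, prob=0.000129
DUDDDU: M=168.7560, payoff=0.0000, prob=0.000129
UUDDDU: M=296.5284, payoff=0.0000, prob=0.001012
DDUDDU: M=137.2000, payoff=0.0000, prob=0.000129
UDUDDU: M=241.0800, payoff=0.0000, prob=0.001012
DUUDDU: M=207.5699, payoff=0.0000, prob=0.001012
UUUDDU: M=364.7299, payoff=45.2427, prob=0.007926
DDDUDU: M=137.2000, payoff=0.0000, prob=0.000129
UDDUDU: M=241.0800, payoff=0.0000, prob=0.001012
DUDUDU: M=168.7560, payoff=0.0000, prob=0.001012
UUDUDU: M=296.5284, payoff=45.2427, prob=0.007926
DDUUDU: M=145.2989, payoff=0.0000, prob=0.001012
UDUUDU: M=255.3110, payoff=45.2427, prob=0.007926
DUUUDU: M=255.3110, payoff=45.2427, prob=0.007926
UUUUDU: M=448.6178, payoff=0.0000, prob=0.062085
DDDDUU: M=137.2000, payoff=0.0000, prob=0.000129
UDDDUU: M=241.0800, payoff=0.0000, prob=0.001012
DUDDUU: M=168.7560, payoff=0.0000, prob=0.001012
UUDDUU: M=296.5284, payoff=45.2427, prob=0.007926
DDUDUU: M=137.2000, payoff=0.0000, prob=0.001012
UDUDUU: M=241.0800, payoff=45.2427, prob=0.007926
DUUDUU: M=219.8227, payoff=45.2427, prob=0.007926
UUUDUU: M=386.2599, payoff=211.6799, prob=0.062085
DDDUUU: M=137.2000, payoff=0.0000, prob=0.001012
UDDUUU: M=241.0800, payoff=45.2427, prob=0.007926
DUDUUU: M=219.8227, payoff=45.2427, prob=0.007926
UUDUUU: M=386.2599, payoff=211.6799, prob=0.062085
DDUUUU: M=219.8227, payoff=45.2427, prob=0.007926
UDUUUU: M=386.2599, payoff=211.6799, prob=0.062085
DUUUUU: M=386.2599, payoff=211.6799, prob=0.062085
UUUUUU: M=678.7139, payoff=0.0000, prob=0.486331
Price = Σ prob·payoff / R^6 = 57.588568 / 2.565164 = 22.4502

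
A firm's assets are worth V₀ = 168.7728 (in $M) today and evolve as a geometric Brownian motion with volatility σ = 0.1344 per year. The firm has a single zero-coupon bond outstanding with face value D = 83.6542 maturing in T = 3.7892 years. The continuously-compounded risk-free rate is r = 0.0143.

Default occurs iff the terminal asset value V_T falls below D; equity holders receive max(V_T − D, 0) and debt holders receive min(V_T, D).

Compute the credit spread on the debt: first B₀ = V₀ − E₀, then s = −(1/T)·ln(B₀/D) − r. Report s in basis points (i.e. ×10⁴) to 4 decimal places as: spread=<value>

spread=0.5611

With assets at 168.7728 and a single debt payment of 83.6542 at 3.7892 years:
d₁ = [ln(V₀/D) + (r + σ²/2)T] / (σ√T)
   = [ln(168.7728/83.6542) + (0.0143 + 0.5·0.1344²)·3.7892] / (0.1344·√3.7892)
   = [0.701862 + 0.088408] / 0.261621 = 3.020665
d₂ = d₁ − σ√T = 3.020665 − 0.261621 = 2.759044
N(d₁) = 0.998739,  N(d₂) = 0.997101,  e^(−rT) = 0.947256
E₀ = V₀·N(d₁) − D·e^(−rT)·N(d₂)
   = 168.7728·0.998739 − 83.6542·0.947256·0.997101 = 89.547677
B₀ = V₀ − E₀ = 168.7728 − 89.547677 = 79.225123
spread = −(1/T)·ln(B₀/D) − r = −(1/3.7892)·ln(79.225123/83.6542) − 0.0143 = 0.00005611
in basis points: 0.00005611 × 10⁴ = 0.5611 bp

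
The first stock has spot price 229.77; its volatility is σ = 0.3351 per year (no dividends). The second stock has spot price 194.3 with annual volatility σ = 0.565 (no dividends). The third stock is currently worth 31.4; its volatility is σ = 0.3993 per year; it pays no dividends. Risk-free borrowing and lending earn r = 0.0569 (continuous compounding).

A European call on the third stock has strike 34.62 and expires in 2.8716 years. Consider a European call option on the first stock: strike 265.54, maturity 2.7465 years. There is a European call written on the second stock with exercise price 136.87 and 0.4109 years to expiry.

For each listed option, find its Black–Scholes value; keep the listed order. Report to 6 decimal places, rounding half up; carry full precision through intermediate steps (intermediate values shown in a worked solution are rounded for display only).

price(the third stock call K=34.62) = 9.088457
price(the first stock call K=265.54) = 51.303967
price(the second stock call K=136.87) = 65.119734

[the third stock call K=34.62]
σ√T = 0.3993·√2.8716 = 0.676646
d₁ = (ln(S/K) + (r+σ²/2)T) / (σ√T) = (ln(31.4/34.62) + (0.0569+0.3993²/2)·2.8716) / 0.676646 = (-0.097624 + 0.392319) / 0.676646 = 0.435523
d₂ = d₁ − σ√T = 0.435523 − 0.676646 = -0.241122
e^{−rT} = 0.849256
N(d₁) = 0.668409,  N(d₂) = 0.404730
price = S·N(d₁) − K·e^{−rT}·N(d₂) = 20.988034 − 11.899578 = 9.088457
[the first stock call K=265.54]
σ√T = 0.3351·√2.7465 = 0.555347
d₁ = (ln(S/K) + (r+σ²/2)T) / (σ√T) = (ln(229.77/265.54) + (0.0569+0.3351²/2)·2.7465) / 0.555347 = (-0.144687 + 0.310481) / 0.555347 = 0.298542
d₂ = d₁ − σ√T = 0.298542 − 0.555347 = -0.256805
e^{−rT} = 0.855323
N(d₁) = 0.617355,  N(d₂) = 0.398665
price = S·N(d₁) − K·e^{−rT}·N(d₂) = 141.849688 − 90.545722 = 51.303967
[the second stock call K=136.87]
σ√T = 0.565·√0.4109 = 0.362173
d₁ = (ln(S/K) + (r+σ²/2)T) / (σ√T) = (ln(194.3/136.87) + (0.0569+0.565²/2)·0.4109) / 0.362173 = (0.350372 + 0.088965) / 0.362173 = 1.213057
d₂ = d₁ − σ√T = 1.213057 − 0.362173 = 0.850883
e^{−rT} = 0.976891
N(d₁) = 0.887446,  N(d₂) = 0.802583
price = S·N(d₁) − K·e^{−rT}·N(d₂) = 172.430737 − 107.311003 = 65.119734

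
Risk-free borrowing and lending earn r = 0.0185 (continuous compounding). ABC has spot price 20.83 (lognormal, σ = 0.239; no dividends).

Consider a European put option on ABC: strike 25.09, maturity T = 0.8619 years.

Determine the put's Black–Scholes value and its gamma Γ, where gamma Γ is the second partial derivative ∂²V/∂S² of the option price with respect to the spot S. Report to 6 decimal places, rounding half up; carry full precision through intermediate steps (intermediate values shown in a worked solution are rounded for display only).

σ√T = 0.239·√0.8619 = 0.221884
d₁ = (ln(S/K) + (r+σ²/2)T) / (σ√T) = (ln(20.83/25.09) + (0.0185+0.239²/2)·0.8619) / 0.221884 = (-0.186075 + 0.040561) / 0.221884 = -0.655809
d₂ = d₁ − σ√T = -0.655809 − 0.221884 = -0.877693
e^{−rT} = 0.984181
N(−d₁) = 0.744027,  N(−d₂) = 0.809945
Put price V = K·e^{−rT}·N(−d₂) − S·N(−d₁) = 20.000058 − 15.498072 = 4.501985
φ(d₁) = (1/√(2π))·e^{−d₁²/2} = 0.321750
Γ = φ(d₁) / (S·σ·√T) = 0.069615

price = 4.501985
Γ = 0.069615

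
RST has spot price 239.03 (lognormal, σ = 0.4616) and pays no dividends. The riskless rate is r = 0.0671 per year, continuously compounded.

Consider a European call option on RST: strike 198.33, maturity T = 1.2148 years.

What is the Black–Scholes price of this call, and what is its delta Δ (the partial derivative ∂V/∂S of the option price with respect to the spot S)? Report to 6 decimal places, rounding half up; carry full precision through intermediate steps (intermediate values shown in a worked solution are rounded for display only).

price = 76.051051
Δ = 0.782740

σ√T = 0.4616·√1.2148 = 0.508766
d₁ = (ln(S/K) + (r+σ²/2)T) / (σ√T) = (ln(239.03/198.33) + (0.0671+0.4616²/2)·1.2148) / 0.508766 = (0.186657 + 0.210935) / 0.508766 = 0.781482
d₂ = d₁ − σ√T = 0.781482 − 0.508766 = 0.272715
e^{−rT} = 0.921721
N(d₁) = 0.782740,  N(d₂) = 0.607464
Call price V = S·N(d₁) − K·e^{−rT}·N(d₂) = 187.098420 − 111.047369 = 76.051051
Δ = N(d₁) = 0.782740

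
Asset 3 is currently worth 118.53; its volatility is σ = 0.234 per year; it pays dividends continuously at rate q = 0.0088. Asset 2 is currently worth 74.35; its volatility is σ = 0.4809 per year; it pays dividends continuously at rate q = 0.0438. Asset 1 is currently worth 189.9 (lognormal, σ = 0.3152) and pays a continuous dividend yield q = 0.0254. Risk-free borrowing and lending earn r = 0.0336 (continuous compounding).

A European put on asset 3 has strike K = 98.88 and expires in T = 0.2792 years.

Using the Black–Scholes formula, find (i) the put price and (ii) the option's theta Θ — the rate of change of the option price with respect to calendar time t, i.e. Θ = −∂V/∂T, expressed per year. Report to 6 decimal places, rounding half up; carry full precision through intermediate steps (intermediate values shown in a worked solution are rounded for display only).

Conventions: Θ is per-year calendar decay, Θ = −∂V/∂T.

σ√T = 0.234·√0.2792 = 0.123644
d₁ = (ln(S/K) + (r−q+σ²/2)T) / (σ√T) = (ln(118.53/98.88) + (0.0336−0.0088+0.234²/2)·0.2792) / 0.123644 = (0.181259 + 0.014568) / 0.123644 = 1.583797
d₂ = d₁ − σ√T = 1.583797 − 0.123644 = 1.460153
e^{−rT} = 0.990663
e^{−qT} = 0.997546
N(−d₁) = 0.056620,  N(−d₂) = 0.072124
Put price V = K·e^{−rT}·N(−d₂) − S·e^{−qT}·N(−d₁) = 7.065038 − 6.694699 = 0.370340
φ(d₁) = (1/√(2π))·e^{−d₁²/2} = 0.113819
Θ = −S·e^{−qT}·φ(d₁)·σ/(2√T) − q·S·e^{−qT}·N(−d₁) + r·K·e^{−rT}·N(−d₂) = −2.979921 − 0.058913 + 0.237385 = -2.801449

price = 0.370340
Θ = -2.801449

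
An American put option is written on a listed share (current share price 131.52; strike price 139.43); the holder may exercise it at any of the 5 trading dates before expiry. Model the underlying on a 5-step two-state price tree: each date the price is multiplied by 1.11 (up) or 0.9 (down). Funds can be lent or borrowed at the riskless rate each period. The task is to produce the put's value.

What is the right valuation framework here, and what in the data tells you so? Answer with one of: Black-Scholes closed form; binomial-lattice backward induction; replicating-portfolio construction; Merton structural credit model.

framework: binomial-lattice backward induction

Key observation: with exercise allowed before expiry on a discrete up/down model (5 steps from spot 131.52), the strike-139.43 put's value must be rolled back through the tree testing early exercise at each node.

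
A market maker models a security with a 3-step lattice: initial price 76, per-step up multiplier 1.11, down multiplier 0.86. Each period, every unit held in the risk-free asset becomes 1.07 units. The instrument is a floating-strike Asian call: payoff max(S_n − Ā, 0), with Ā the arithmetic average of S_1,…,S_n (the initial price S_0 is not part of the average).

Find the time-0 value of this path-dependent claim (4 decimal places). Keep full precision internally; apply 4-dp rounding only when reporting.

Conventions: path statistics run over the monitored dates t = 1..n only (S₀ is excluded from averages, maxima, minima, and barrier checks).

No-arbitrage gives p* = (R−d)/(u−d) = 0.8400: enumerate every path, weight its payoff by its p*-probability, and discount by R^3.
Enumerate all 2^3 = 8 price paths (U = up ×1.11, D = down ×0.86); each path with k up-moves has probability p*^k·(1−p*)^(3−k).
DDD: Ā=56.6366, payoff=0.0000, prob=0.004096
UDD: Ā=73.1008, payoff=0.0000, prob=0.021504
DUD: Ā=66.7674, payoff=0.0000, prob=0.021504
UUD: Ā=86.1766, payoff=0.0000, prob=0.112896
DDU: Ā=61.3208, payoff=1.0719, prob=0.021504
UDU: Ā=79.1466, payoff=1.3835, prob=0.112896
DUU: Ā=72.8132, payoff=7.7168, prob=0.112896
UUU: Ā=93.9799, payoff=9.9601, prob=0.592704
Price = Σ prob·payoff / R^3 = 6.953836 / 1.225043 = 5.6764

price = 5.6764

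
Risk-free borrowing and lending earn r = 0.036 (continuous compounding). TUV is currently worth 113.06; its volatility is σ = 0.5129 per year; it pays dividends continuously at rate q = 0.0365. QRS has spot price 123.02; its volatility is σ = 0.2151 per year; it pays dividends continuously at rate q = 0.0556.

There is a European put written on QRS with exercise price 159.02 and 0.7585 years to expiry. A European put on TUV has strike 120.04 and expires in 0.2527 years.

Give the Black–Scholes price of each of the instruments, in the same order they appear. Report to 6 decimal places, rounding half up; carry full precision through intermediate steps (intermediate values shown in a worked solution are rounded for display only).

[QRS put K=159.02]
σ√T = 0.2151·√0.7585 = 0.187335
d₁ = (ln(S/K) + (r−q+σ²/2)T) / (σ√T) = (ln(123.02/159.02) + (0.036−0.0556+0.2151²/2)·0.7585) / 0.187335 = (-0.256683 + 0.002681) / 0.187335 = -1.355875
d₂ = d₁ − σ√T = -1.355875 − 0.187335 = -1.543210
e^{−rT} = 0.973063
e^{−qT} = 0.958704
N(−d₁) = 0.912431,  N(−d₂) = 0.938610
price = K·e^{−rT}·N(−d₂) − S·e^{−qT}·N(−d₁) = 145.237286 − 107.611883 = 37.625402
[TUV put K=120.04]
σ√T = 0.5129·√0.2527 = 0.257831
d₁ = (ln(S/K) + (r−q+σ²/2)T) / (σ√T) = (ln(113.06/120.04) + (0.036−0.0365+0.5129²/2)·0.2527) / 0.257831 = (-0.059906 + 0.033112) / 0.257831 = -0.103922
d₂ = d₁ − σ√T = -0.103922 − 0.257831 = -0.361753
e^{−rT} = 0.990944
e^{−qT} = 0.990819
N(−d₁) = 0.541384,  N(−d₂) = 0.641232
price = K·e^{−rT}·N(−d₂) − S·e^{−qT}·N(−d₁) = 76.276382 − 60.646942 = 15.629440

price(QRS put K=159.02) = 37.625402
price(TUV put K=120.04) = 15.629440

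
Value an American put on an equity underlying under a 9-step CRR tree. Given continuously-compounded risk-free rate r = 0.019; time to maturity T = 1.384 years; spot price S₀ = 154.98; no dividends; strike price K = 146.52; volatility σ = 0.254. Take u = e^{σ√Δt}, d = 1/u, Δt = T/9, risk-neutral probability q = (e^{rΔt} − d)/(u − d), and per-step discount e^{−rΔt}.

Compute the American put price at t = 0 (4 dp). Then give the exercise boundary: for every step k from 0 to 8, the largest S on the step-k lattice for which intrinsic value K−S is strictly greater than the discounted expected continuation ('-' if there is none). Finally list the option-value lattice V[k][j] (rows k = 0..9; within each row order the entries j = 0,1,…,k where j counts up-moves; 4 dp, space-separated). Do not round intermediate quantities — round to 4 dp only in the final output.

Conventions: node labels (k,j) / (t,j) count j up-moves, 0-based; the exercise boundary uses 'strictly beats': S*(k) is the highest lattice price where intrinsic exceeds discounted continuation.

price = 12.7324
boundary = - - - - 104.0505 94.1860 104.0505 114.9482 126.9872
tree:
12.7324
18.0005 7.3207
24.7585 11.0680 3.4607
33.0037 16.3172 5.6660 1.1842
42.4695 23.3402 9.0988 2.1238 0.2124
52.3340 32.1882 14.2625 3.7740 0.4175 0.0000
61.2633 42.4695 21.6704 6.6307 0.8206 0.0000 0.0000
69.3460 52.3340 31.5718 11.4854 1.6131 0.0000 0.0000 0.0000
76.6625 61.2633 42.4695 19.5328 3.1708 0.0000 0.0000 0.0000 0.0000
83.2854 69.3460 52.3340 31.5718 6.2329 0.0000 0.0000 0.0000 0.0000 0.0000

params: Δt=0.15378 u=1.10473 d=0.90520 q=0.48978 e^(-rΔt)=0.99708
t_9 payoffs: 83.2854 69.3460 52.3340 31.5718 6.2329 0.0000 0.0000 0.0000 0.0000 0.0000
t_8: node(8,0) S=69.8575 payoff=76.6625 vs cont=76.2350 → 76.6625 [stop]  node(8,1) S=85.2567 payoff=61.2633 vs cont=60.8358 → 61.2633 [stop]  node(8,2) S=104.0505 payoff=42.4695 vs cont=42.0420 → 42.4695 [stop]  node(8,3) S=126.9872 payoff=19.5328 vs cont=19.1053 → 19.5328 [stop]  node(8,4) S=154.9800 payoff=0.0000 vs cont=3.1708 → 3.1708 [wait]  node(8,5) S=189.1435 payoff=0.0000 vs cont=0.0000 → 0.0000 [wait]  node(8,6) S=230.8378 payoff=0.0000 vs cont=0.0000 → 0.0000 [wait]  node(8,7) S=281.7232 payoff=0.0000 vs cont=0.0000 → 0.0000 [wait]  node(8,8) S=343.8257 payoff=0.0000 vs cont=0.0000 → 0.0000 [wait]  ⇒ S*(8)=126.9872
t_7: node(7,0) S=77.1740 payoff=69.3460 vs cont=68.9186 → 69.3460 [stop]  node(7,1) S=94.1860 payoff=52.3340 vs cont=51.9065 → 52.3340 [stop]  node(7,2) S=114.9482 payoff=31.5718 vs cont=31.1443 → 31.5718 [stop]  node(7,3) S=140.2871 payoff=6.2329 vs cont=11.4854 → 11.4854 [wait]  node(7,4) S=171.2117 payoff=0.0000 vs cont=1.6131 → 1.6131 [wait]  node(7,5) S=208.9533 payoff=0.0000 vs cont=0.0000 → 0.0000 [wait]  node(7,6) S=255.0145 payoff=0.0000 vs cont=0.0000 → 0.0000 [wait]  node(7,7) S=311.2293 payoff=0.0000 vs cont=0.0000 → 0.0000 [wait]  ⇒ S*(7)=114.9482
t_6: node(6,0) S=85.2567 payoff=61.2633 vs cont=60.8358 → 61.2633 [stop]  node(6,1) S=104.0505 payoff=42.4695 vs cont=42.0420 → 42.4695 [stop]  node(6,2) S=126.9872 payoff=19.5328 vs cont=21.6704 → 21.6704 [wait]  node(6,3) S=154.9800 payoff=0.0000 vs cont=6.6307 → 6.6307 [wait]  node(6,4) S=189.1435 payoff=0.0000 vs cont=0.8206 → 0.8206 [wait]  node(6,5) S=230.8378 payoff=0.0000 vs cont=0.0000 → 0.0000 [wait]  node(6,6) S=281.7232 payoff=0.0000 vs cont=0.0000 → 0.0000 [wait]  ⇒ S*(6)=104.0505
t_5: node(5,0) S=94.1860 payoff=52.3340 vs cont=51.9065 → 52.3340 [stop]  node(5,1) S=114.9482 payoff=31.5718 vs cont=32.1882 → 32.1882 [wait]  node(5,2) S=140.2871 payoff=6.2329 vs cont=14.2625 → 14.2625 [wait]  node(5,3) S=171.2117 payoff=0.0000 vs cont=3.7740 → 3.7740 [wait]  node(5,4) S=208.9533 payoff=0.0000 vs cont=0.4175 → 0.4175 [wait]  node(5,5) S=255.0145 payoff=0.0000 vs cont=0.0000 → 0.0000 [wait]  ⇒ S*(5)=94.1860
t_4: node(4,0) S=104.0505 payoff=42.4695 vs cont=42.3430 → 42.4695 [stop]  node(4,1) S=126.9872 payoff=19.5328 vs cont=23.3402 → 23.3402 [wait]  node(4,2) S=154.9800 payoff=0.0000 vs cont=9.0988 → 9.0988 [wait]  node(4,3) S=189.1435 payoff=0.0000 vs cont=2.1238 → 2.1238 [wait]  node(4,4) S=230.8378 payoff=0.0000 vs cont=0.2124 → 0.2124 [wait]  ⇒ S*(4)=104.0505
t_3: node(3,0) S=114.9482 payoff=31.5718 vs cont=33.0037 → 33.0037 [wait]  node(3,1) S=140.2871 payoff=6.2329 vs cont=16.3172 → 16.3172 [wait]  node(3,2) S=171.2117 payoff=0.0000 vs cont=5.6660 → 5.6660 [wait]  node(3,3) S=208.9533 payoff=0.0000 vs cont=1.1842 → 1.1842 [wait]  ⇒ S*(3)=-
t_2: node(2,0) S=126.9872 payoff=19.5328 vs cont=24.7585 → 24.7585 [wait]  node(2,1) S=154.9800 payoff=0.0000 vs cont=11.0680 → 11.0680 [wait]  node(2,2) S=189.1435 payoff=0.0000 vs cont=3.4607 → 3.4607 [wait]  ⇒ S*(2)=-
t_1: node(1,0) S=140.2871 payoff=6.2329 vs cont=18.0005 → 18.0005 [wait]  node(1,1) S=171.2117 payoff=0.0000 vs cont=7.3207 → 7.3207 [wait]  ⇒ S*(1)=-
t_0: node(0,0) S=154.9800 payoff=0.0000 vs cont=12.7324 → 12.7324 [wait]  ⇒ S*(0)=-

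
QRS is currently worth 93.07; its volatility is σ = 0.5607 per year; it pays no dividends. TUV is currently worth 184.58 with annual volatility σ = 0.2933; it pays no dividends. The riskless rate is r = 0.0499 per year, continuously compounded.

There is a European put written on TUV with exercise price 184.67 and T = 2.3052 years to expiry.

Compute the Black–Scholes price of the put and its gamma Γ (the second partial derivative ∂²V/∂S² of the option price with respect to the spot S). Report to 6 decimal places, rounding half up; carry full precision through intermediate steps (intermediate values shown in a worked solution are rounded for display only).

σ√T = 0.2933·√2.3052 = 0.445314
d₁ = (ln(S/K) + (r+σ²/2)T) / (σ√T) = (ln(184.58/184.67) + (0.0499+0.2933²/2)·2.3052) / 0.445314 = (-0.000487 + 0.214182) / 0.445314 = 0.479873
d₂ = d₁ − σ√T = 0.479873 − 0.445314 = 0.034559
e^{−rT} = 0.891340
N(−d₁) = 0.315659,  N(−d₂) = 0.486216
Put price V = K·e^{−rT}·N(−d₂) − S·N(−d₁) = 80.032903 − 58.264293 = 21.768610
φ(d₁) = (1/√(2π))·e^{−d₁²/2} = 0.355554
Γ = φ(d₁) / (S·σ·√T) = 0.004326

price = 21.768610
Γ = 0.004326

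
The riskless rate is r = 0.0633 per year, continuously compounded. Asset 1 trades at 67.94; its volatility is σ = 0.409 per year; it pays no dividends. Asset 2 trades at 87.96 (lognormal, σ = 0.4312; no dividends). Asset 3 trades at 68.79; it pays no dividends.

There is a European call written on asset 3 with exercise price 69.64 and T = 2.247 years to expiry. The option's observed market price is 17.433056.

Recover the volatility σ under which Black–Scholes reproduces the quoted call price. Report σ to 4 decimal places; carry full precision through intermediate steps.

sigma = 0.3355

At σ = 0.3355 the Black–Scholes value reproduces the quote:
σ√T = 0.3355·√2.247 = 0.502914
d₁ = (ln(S/K) + (r+σ²/2)T) / (σ√T) = (ln(68.79/69.64) + (0.0633+0.3355²/2)·2.247) / 0.502914 = (-0.012281 + 0.268697) / 0.502914 = 0.509860
d₂ = d₁ − σ√T = 0.509860 − 0.502914 = 0.006945
e^{−rT} = 0.867417
N(d₁) = 0.694925,  N(d₂) = 0.502771
V = S·N(d₁) − K·e^{−rT}·N(d₂) = 47.803901 − 30.370845 = 17.433056 (equal to the quote); since ∂V/∂σ > 0 for all σ, the implied volatility is unique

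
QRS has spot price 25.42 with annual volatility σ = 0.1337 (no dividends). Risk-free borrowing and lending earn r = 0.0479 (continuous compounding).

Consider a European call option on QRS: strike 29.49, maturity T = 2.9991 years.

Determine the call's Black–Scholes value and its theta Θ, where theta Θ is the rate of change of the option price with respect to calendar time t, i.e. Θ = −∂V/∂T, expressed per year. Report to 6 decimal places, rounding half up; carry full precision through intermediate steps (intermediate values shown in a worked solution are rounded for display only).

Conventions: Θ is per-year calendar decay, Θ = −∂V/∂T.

price = 2.287166
Θ = -0.934938

σ√T = 0.1337·√2.9991 = 0.231540
d₁ = (ln(S/K) + (r+σ²/2)T) / (σ√T) = (ln(25.42/29.49) + (0.0479+0.1337²/2)·2.9991) / 0.231540 = (-0.148515 + 0.170462) / 0.231540 = 0.094789
d₂ = d₁ − σ√T = 0.094789 − 0.231540 = -0.136752
e^{−rT} = 0.866185
N(d₁) = 0.537759,  N(d₂) = 0.445614
Call price V = S·N(d₁) − K·e^{−rT}·N(d₂) = 13.669826 − 11.382659 = 2.287166
φ(d₁) = (1/√(2π))·e^{−d₁²/2} = 0.397154
Θ = −S·φ(d₁)·σ/(2√T) − r·K·e^{−rT}·N(d₂) = −0.389709 − 0.545229 = -0.934938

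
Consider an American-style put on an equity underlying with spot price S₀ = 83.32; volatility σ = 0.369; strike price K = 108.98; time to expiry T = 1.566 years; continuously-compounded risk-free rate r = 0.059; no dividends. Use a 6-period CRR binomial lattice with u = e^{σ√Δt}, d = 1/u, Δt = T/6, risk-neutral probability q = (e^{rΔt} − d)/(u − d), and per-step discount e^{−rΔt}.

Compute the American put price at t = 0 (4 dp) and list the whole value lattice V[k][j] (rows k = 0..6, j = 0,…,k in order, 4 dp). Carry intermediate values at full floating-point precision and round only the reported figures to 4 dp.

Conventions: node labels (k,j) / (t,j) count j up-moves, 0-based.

price = 28.9176
tree:
28.9176
39.9754 18.4964
51.8312 27.7649 9.5811
61.6501 39.9754 16.1265 3.1757
69.7819 51.8312 26.1409 6.3725 0.0000
76.5166 61.6501 39.9754 12.7874 0.0000 0.0000
82.0942 69.7819 51.8312 25.6600 0.0000 0.0000 0.0000

Δt=0.26100  u=1.20746  d=0.82819  q=0.49393  discount=0.98472
step 6 (expiry): payoffs max(K−S,0) = 82.0942 69.7819 51.8312 25.6600 0.0000 0.0000 0.0000
k=5: (k=5,j=0): S=32.4634, K−S=76.5166, hold=74.8513 ⇒ V=76.5166 exercise | (k=5,j=1): S=47.3299, K−S=61.6501, hold=59.9848 ⇒ V=61.6501 exercise | (k=5,j=2): S=69.0046, K−S=39.9754, hold=38.3101 ⇒ V=39.9754 exercise | (k=5,j=3): S=100.6052, K−S=8.3748, hold=12.7874 ⇒ V=12.7874 continue | (k=5,j=4): S=146.6772, K−S=0.0000, hold=0.0000 ⇒ V=0.0000 continue | (k=5,j=5): S=213.8479, K−S=0.0000, hold=0.0000 ⇒ V=0.0000 continue
k=4: (k=4,j=0): S=39.1981, K−S=69.7819, hold=68.1166 ⇒ V=69.7819 exercise | (k=4,j=1): S=57.1488, K−S=51.8312, hold=50.1659 ⇒ V=51.8312 exercise | (k=4,j=2): S=83.3200, K−S=25.6600, hold=26.1409 ⇒ V=26.1409 continue | (k=4,j=3): S=121.4763, K−S=0.0000, hold=6.3725 ⇒ V=6.3725 continue | (k=4,j=4): S=177.1063, K−S=0.0000, hold=0.0000 ⇒ V=0.0000 continue
k=3: (k=3,j=0): S=47.3299, K−S=61.6501, hold=59.9848 ⇒ V=61.6501 exercise | (k=3,j=1): S=69.0046, K−S=39.9754, hold=38.5439 ⇒ V=39.9754 exercise | (k=3,j=2): S=100.6052, K−S=8.3748, hold=16.1265 ⇒ V=16.1265 continue | (k=3,j=3): S=146.6772, K−S=0.0000, hold=3.1757 ⇒ V=3.1757 continue
k=2: (k=2,j=0): S=57.1488, K−S=51.8312, hold=50.1659 ⇒ V=51.8312 exercise | (k=2,j=1): S=83.3200, K−S=25.6600, hold=27.7649 ⇒ V=27.7649 continue | (k=2,j=2): S=121.4763, K−S=0.0000, hold=9.5811 ⇒ V=9.5811 continue
k=1: (k=1,j=0): S=69.0046, K−S=39.9754, hold=39.3339 ⇒ V=39.9754 exercise | (k=1,j=1): S=100.6052, K−S=8.3748, hold=18.4964 ⇒ V=18.4964 continue
k=0: (k=0,j=0): S=83.3200, K−S=25.6600, hold=28.9176 ⇒ V=28.9176 continue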